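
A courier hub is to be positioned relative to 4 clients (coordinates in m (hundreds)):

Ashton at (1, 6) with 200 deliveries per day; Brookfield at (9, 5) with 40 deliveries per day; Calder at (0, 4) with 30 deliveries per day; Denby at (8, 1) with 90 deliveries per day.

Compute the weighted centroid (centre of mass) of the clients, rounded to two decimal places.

(3.56, 4.47)

The minimiser of Σwᵢ‖p−pᵢ‖² is the weighted centroid p* = (Σwᵢpᵢ)/(Σwᵢ).
Σwᵢ = 360.
Σwᵢxᵢ = 200·1 + 40·9 + 30·0 + 90·8 = 1280.
Σwᵢyᵢ = 200·6 + 40·5 + 30·4 + 90·1 = 1610.
x* = 1280/360 = 3.56, y* = 1610/360 = 4.47.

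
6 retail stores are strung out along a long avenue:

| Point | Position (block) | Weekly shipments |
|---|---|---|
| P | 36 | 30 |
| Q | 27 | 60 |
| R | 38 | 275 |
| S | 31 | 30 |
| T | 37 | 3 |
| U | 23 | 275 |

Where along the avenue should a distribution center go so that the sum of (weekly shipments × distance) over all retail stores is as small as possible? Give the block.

x = 31

For a sum of weighted absolute distances on a line, the optimum is the weighted median (not the mean). Total weight W = 673; half-weight = 336.5.
Sort by position and accumulate weight:
  block 23 (U, w=275) → cum 275
  block 27 (Q, w=60) → cum 335
  block 31 (S, w=30) → cum 365  ≥ 336.5 → median here
  block 36 (P, w=30) → cum 395
  block 37 (T, w=3) → cum 398
  block 38 (R, w=275) → cum 673
Optimal location: block 31.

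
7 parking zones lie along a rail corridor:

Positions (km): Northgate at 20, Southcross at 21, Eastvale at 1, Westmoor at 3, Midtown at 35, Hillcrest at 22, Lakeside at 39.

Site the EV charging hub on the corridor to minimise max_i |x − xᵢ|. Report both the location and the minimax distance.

location 20, max distance 19

The 1-center on a line is the midpoint of the two extreme points: leftmost at 1, rightmost at 39.
Optimal location = (1 + 39)/2 = 20; maximum distance = (39 − 1)/2 = 19.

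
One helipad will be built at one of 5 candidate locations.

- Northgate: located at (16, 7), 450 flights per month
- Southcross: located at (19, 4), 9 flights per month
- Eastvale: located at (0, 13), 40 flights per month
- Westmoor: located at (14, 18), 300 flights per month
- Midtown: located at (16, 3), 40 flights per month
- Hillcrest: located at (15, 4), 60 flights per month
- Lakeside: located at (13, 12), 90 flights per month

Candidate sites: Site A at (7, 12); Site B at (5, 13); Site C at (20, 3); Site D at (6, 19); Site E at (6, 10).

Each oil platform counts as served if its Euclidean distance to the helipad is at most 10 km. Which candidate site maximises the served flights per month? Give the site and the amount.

Site C, covering 559

Coverage radius r = 10 km; a point is covered iff (Δx)²+(Δy)² ≤ 10² = 100.
  Site A (7, 12): covers {Eastvale, Westmoor, Lakeside} → 430
  Site B (5, 13): covers {Eastvale, Lakeside} → 130
  Site C (20, 3): covers {Northgate, Southcross, Midtown, Hillcrest} → 559
  Site D (6, 19): covers {Eastvale, Westmoor, Lakeside} → 430
  Site E (6, 10): covers {Eastvale, Lakeside} → 130
Maximum coverage at Site C: 559 flights per month.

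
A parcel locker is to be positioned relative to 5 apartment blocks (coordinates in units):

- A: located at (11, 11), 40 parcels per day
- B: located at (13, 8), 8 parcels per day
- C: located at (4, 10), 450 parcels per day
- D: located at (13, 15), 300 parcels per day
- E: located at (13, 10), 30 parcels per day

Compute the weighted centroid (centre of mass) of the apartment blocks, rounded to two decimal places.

The minimiser of Σwᵢ‖p−pᵢ‖² is the weighted centroid p* = (Σwᵢpᵢ)/(Σwᵢ).
Σwᵢ = 828.
Σwᵢxᵢ = 40·11 + 8·13 + 450·4 + 300·13 + 30·13 = 6634.
Σwᵢyᵢ = 40·11 + 8·8 + 450·10 + 300·15 + 30·10 = 9804.
x* = 6634/828 = 8.01, y* = 9804/828 = 11.84.

(8.01, 11.84)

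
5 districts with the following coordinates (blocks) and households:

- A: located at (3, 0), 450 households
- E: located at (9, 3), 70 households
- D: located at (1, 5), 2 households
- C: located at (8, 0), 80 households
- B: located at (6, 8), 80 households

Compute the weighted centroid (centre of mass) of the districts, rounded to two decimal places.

(4.55, 1.26)

The minimiser of Σwᵢ‖p−pᵢ‖² is the weighted centroid p* = (Σwᵢpᵢ)/(Σwᵢ).
Σwᵢ = 682.
Σwᵢxᵢ = 450·3 + 70·9 + 2·1 + 80·8 + 80·6 = 3102.
Σwᵢyᵢ = 450·0 + 70·3 + 2·5 + 80·0 + 80·8 = 860.
x* = 3102/682 = 4.55, y* = 860/682 = 1.26.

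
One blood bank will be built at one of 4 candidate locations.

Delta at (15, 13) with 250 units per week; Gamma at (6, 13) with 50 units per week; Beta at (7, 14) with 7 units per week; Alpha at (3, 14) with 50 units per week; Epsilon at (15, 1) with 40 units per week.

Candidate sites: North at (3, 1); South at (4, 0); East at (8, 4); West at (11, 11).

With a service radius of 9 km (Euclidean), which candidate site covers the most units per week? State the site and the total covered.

Coverage radius r = 9 km; a point is covered iff (Δx)²+(Δy)² ≤ 9² = 81.
  North (3, 1): covers {none} → 0
  South (4, 0): covers {none} → 0
  East (8, 4): covers {Epsilon} → 40
  West (11, 11): covers {Delta, Gamma, Beta, Alpha} → 357
Maximum coverage at West: 357 units per week.

West, covering 357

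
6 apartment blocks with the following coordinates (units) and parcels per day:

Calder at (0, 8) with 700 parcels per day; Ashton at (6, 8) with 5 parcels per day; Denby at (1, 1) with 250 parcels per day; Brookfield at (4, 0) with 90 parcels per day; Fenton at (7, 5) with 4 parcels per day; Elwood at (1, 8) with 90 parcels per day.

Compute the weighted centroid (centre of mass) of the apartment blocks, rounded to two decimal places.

The minimiser of Σwᵢ‖p−pᵢ‖² is the weighted centroid p* = (Σwᵢpᵢ)/(Σwᵢ).
Σwᵢ = 1139.
Σwᵢxᵢ = 700·0 + 5·6 + 250·1 + 90·4 + 4·7 + 90·1 = 758.
Σwᵢyᵢ = 700·8 + 5·8 + 250·1 + 90·0 + 4·5 + 90·8 = 6630.
x* = 758/1139 = 0.67, y* = 6630/1139 = 5.82.

(0.67, 5.82)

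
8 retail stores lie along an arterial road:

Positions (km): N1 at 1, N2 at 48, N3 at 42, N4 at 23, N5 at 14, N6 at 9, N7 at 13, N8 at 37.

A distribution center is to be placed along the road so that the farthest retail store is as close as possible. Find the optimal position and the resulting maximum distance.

The 1-center on a line is the midpoint of the two extreme points: leftmost at 1, rightmost at 48.
Optimal location = (1 + 48)/2 = 24.5; maximum distance = (48 − 1)/2 = 23.5.

location 24.5, max distance 23.5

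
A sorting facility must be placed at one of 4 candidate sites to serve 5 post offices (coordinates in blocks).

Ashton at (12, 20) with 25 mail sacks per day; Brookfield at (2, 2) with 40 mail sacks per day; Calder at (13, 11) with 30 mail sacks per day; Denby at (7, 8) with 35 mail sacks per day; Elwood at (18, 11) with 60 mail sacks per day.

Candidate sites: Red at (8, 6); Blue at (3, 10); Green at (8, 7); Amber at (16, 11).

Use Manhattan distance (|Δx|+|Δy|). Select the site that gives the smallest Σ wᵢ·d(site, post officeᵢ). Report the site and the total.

Amber, total 1875 blocks

Total weighted distance at each candidate:
  Red (8, 6): total = 2155
  Blue (3, 10): total = 2335
  Green (8, 7): total = 2045
  Amber (16, 11): total = 1875
Minimum is at Amber with total 1875 blocks.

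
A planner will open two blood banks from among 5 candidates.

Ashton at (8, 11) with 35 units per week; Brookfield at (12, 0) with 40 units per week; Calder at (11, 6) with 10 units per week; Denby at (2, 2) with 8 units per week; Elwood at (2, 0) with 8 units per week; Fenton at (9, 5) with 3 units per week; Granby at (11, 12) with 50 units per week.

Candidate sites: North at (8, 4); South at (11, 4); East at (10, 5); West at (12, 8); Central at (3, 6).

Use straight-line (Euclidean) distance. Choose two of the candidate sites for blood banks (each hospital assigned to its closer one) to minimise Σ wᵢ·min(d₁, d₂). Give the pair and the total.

Evaluate every pair (each demand assigned to the nearer of the two):
  {South, West}: total = 725.3
  {North, West}: total = 742.3
  {East, West}: total = 757.5
  {West, Central}: total = 817.9
  {East, Central}: total = 889.1
  {South, East}: total = 900.8
  {North, East}: total = 915.7
  {South, Central}: total = 920.8
  {North, South}: total = 942.5
  {North, Central}: total = 1020.4
Best pair: {South, West} with total 725.3.

{South, West}, total 725.3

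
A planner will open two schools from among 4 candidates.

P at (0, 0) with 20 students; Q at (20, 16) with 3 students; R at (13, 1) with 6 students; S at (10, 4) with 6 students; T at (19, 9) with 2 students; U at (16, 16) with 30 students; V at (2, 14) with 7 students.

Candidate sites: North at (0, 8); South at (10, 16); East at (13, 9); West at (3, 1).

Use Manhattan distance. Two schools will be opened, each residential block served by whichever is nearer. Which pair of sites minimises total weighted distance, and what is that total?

{South, West}, total 512

Evaluate every pair (each demand assigned to the nearer of the two):
  {South, West}: total = 512
  {East, West}: total = 628
  {North, South}: total = 638
  {North, East}: total = 666
  {South, East}: total = 828
  {North, West}: total = 1100
Best pair: {South, West} with total 512.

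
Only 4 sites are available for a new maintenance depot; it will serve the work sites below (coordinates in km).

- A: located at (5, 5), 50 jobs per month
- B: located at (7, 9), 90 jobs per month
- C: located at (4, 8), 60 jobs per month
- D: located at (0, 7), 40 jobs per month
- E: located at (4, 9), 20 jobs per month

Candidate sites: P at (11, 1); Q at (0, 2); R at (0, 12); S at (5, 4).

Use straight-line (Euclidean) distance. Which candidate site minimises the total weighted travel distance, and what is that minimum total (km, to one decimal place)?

Total weighted distance at each candidate:
  P (11, 1): total = 2473.3
  Q (0, 2): total = 1976.4
  R (0, 12): total = 1754.9
  S (5, 4): total = 1117.3
Minimum is at S with total 1117.3 km.

S, total 1117.3 km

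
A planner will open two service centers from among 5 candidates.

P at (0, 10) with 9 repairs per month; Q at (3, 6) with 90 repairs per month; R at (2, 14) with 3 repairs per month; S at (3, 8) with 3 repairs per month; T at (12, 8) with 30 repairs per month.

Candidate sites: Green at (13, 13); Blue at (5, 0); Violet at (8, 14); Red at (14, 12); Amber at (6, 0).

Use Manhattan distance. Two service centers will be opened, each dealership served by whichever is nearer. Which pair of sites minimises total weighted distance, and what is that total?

Evaluate every pair (each demand assigned to the nearer of the two):
  {Green, Blue}: total = 1101
  {Blue, Red}: total = 1107
  {Blue, Violet}: total = 1176
  {Green, Amber}: total = 1203
  {Red, Amber}: total = 1209
  {Violet, Amber}: total = 1269
  {Blue, Amber}: total = 1356
  {Green, Violet}: total = 1509
  {Violet, Red}: total = 1509
  {Green, Red}: total = 1935
Best pair: {Green, Blue} with total 1101.

{Green, Blue}, total 1101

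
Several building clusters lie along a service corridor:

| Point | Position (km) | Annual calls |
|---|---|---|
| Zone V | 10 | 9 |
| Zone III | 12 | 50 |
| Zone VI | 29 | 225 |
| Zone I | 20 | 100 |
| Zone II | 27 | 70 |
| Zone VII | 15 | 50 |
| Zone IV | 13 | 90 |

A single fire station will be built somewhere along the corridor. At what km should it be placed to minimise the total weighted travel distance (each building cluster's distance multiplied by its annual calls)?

For a sum of weighted absolute distances on a line, the optimum is the weighted median (not the mean). Total weight W = 594; half-weight = 297.
Sort by position and accumulate weight:
  km 10 (Zone V, w=9) → cum 9
  km 12 (Zone III, w=50) → cum 59
  km 13 (Zone IV, w=90) → cum 149
  km 15 (Zone VII, w=50) → cum 199
  km 20 (Zone I, w=100) → cum 299  ≥ 297 → median here
  km 27 (Zone II, w=70) → cum 369
  km 29 (Zone VI, w=225) → cum 594
Optimal location: km 20.

x = 20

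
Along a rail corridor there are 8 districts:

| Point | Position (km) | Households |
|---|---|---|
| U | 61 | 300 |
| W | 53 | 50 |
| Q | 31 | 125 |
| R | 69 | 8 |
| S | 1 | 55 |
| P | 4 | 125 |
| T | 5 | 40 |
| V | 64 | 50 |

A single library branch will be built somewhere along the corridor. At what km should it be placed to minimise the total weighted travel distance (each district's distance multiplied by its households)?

x = 53

For a sum of weighted absolute distances on a line, the optimum is the weighted median (not the mean). Total weight W = 753; half-weight = 376.5.
Sort by position and accumulate weight:
  km 1 (S, w=55) → cum 55
  km 4 (P, w=125) → cum 180
  km 5 (T, w=40) → cum 220
  km 31 (Q, w=125) → cum 345
  km 53 (W, w=50) → cum 395  ≥ 376.5 → median here
  km 61 (U, w=300) → cum 695
  km 64 (V, w=50) → cum 745
  km 69 (R, w=8) → cum 753
Optimal location: km 53.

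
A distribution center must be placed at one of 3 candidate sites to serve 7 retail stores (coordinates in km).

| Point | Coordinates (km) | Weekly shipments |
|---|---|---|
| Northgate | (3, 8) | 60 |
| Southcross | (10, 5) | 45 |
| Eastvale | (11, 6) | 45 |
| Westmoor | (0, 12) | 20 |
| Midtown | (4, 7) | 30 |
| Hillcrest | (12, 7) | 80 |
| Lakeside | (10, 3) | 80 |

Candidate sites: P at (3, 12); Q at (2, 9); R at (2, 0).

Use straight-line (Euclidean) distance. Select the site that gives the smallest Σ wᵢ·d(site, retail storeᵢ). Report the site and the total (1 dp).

Total weighted distance at each candidate:
  P (3, 12): total = 3084.2
  Q (2, 9): total = 2687.1
  R (2, 0): total = 3516.8
Minimum is at Q with total 2687.1 km.

Q, total 2687.1 km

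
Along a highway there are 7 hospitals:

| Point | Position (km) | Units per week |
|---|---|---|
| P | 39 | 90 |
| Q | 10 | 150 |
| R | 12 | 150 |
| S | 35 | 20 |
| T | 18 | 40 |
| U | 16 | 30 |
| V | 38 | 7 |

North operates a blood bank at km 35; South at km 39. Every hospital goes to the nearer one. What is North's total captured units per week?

390

The indifferent point is the midpoint (35+39)/2 = 37; hospitals left of it (closer to North at 35) go to North, those right go to South.
  Q at 10 (w=150) → North
  R at 12 (w=150) → North
  U at 16 (w=30) → North
  T at 18 (w=40) → North
  S at 35 (w=20) → North
  V at 38 (w=7) → South
  P at 39 (w=90) → South
North captures 390; South captures 97.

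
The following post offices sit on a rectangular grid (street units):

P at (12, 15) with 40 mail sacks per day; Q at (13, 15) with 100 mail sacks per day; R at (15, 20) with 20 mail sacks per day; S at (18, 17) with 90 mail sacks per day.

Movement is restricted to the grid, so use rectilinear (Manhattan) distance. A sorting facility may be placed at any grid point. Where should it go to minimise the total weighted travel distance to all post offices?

Manhattan distance separates: Σwᵢ(|x−xᵢ|+|y−yᵢ|) = Σwᵢ|x−xᵢ| + Σwᵢ|y−yᵢ|, so x and y are optimised independently as 1-D weighted medians.
Total weight W = 250; half = 125.
x-coordinate, sorted with cumulative weight:
  x=12 (P, w=40) cum 40
  x=13 (Q, w=100) cum 140  ← median
  x=15 (R, w=20) cum 160
  x=18 (S, w=90) cum 250
⇒ x* = 13
y-coordinate, sorted with cumulative weight:
  y=15 (P, w=40) cum 40
  y=15 (Q, w=100) cum 140  ← median
  y=17 (S, w=90) cum 230
  y=20 (R, w=20) cum 250
⇒ y* = 15

(13, 15)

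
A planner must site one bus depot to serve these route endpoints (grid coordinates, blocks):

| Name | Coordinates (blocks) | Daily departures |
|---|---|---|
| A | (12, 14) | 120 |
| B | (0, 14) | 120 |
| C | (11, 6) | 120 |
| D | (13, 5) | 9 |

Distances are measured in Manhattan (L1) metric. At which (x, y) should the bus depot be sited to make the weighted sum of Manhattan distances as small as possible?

(11, 14)

Manhattan distance separates: Σwᵢ(|x−xᵢ|+|y−yᵢ|) = Σwᵢ|x−xᵢ| + Σwᵢ|y−yᵢ|, so x and y are optimised independently as 1-D weighted medians.
Total weight W = 369; half = 184.5.
x-coordinate, sorted with cumulative weight:
  x=0 (B, w=120) cum 120
  x=11 (C, w=120) cum 240  ← median
  x=12 (A, w=120) cum 360
  x=13 (D, w=9) cum 369
⇒ x* = 11
y-coordinate, sorted with cumulative weight:
  y=5 (D, w=9) cum 9
  y=6 (C, w=120) cum 129
  y=14 (A, w=120) cum 249  ← median
  y=14 (B, w=120) cum 369
⇒ y* = 14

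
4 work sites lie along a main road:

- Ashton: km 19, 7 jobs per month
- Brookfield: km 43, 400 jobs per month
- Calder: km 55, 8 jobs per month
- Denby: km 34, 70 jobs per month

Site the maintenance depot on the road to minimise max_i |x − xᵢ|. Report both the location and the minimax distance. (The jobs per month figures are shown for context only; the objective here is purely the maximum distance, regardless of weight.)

location 37, max distance 18

The 1-center on a line is the midpoint of the two extreme points: leftmost at 19, rightmost at 55.
Optimal location = (19 + 55)/2 = 37; maximum distance = (55 − 19)/2 = 18.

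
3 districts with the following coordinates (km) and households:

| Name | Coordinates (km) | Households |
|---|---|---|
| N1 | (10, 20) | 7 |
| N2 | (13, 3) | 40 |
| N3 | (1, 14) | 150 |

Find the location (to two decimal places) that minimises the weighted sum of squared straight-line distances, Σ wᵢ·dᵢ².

The minimiser of Σwᵢ‖p−pᵢ‖² is the weighted centroid p* = (Σwᵢpᵢ)/(Σwᵢ).
Σwᵢ = 197.
Σwᵢxᵢ = 7·10 + 40·13 + 150·1 = 740.
Σwᵢyᵢ = 7·20 + 40·3 + 150·14 = 2360.
x* = 740/197 = 3.76, y* = 2360/197 = 11.98.

(3.76, 11.98)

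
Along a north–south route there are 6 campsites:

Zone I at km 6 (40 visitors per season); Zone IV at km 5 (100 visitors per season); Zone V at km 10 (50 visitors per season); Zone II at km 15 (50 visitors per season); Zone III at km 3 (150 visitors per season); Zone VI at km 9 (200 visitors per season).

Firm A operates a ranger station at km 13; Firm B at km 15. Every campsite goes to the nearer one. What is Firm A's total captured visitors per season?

540

The indifferent point is the midpoint (13+15)/2 = 14; campsites left of it (closer to Firm A at 13) go to Firm A, those right go to Firm B.
  Zone III at 3 (w=150) → Firm A
  Zone IV at 5 (w=100) → Firm A
  Zone I at 6 (w=40) → Firm A
  Zone VI at 9 (w=200) → Firm A
  Zone V at 10 (w=50) → Firm A
  Zone II at 15 (w=50) → Firm B
Firm A captures 540; Firm B captures 50.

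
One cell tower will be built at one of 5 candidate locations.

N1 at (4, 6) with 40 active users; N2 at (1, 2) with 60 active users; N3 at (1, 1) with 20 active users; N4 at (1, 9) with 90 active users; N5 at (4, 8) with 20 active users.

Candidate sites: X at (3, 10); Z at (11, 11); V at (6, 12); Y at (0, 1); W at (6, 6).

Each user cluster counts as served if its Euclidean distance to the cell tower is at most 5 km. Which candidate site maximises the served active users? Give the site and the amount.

Coverage radius r = 5 km; a point is covered iff (Δx)²+(Δy)² ≤ 5² = 25.
  X (3, 10): covers {N1, N4, N5} → 150
  Z (11, 11): covers {none} → 0
  V (6, 12): covers {N5} → 20
  Y (0, 1): covers {N2, N3} → 80
  W (6, 6): covers {N1, N5} → 60
Maximum coverage at X: 150 active users.

X, covering 150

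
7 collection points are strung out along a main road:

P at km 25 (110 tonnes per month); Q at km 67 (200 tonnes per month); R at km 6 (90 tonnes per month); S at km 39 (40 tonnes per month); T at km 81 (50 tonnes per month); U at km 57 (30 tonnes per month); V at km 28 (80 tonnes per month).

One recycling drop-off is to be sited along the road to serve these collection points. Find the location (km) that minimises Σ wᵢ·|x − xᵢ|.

x = 39

For a sum of weighted absolute distances on a line, the optimum is the weighted median (not the mean). Total weight W = 600; half-weight = 300.
Sort by position and accumulate weight:
  km 6 (R, w=90) → cum 90
  km 25 (P, w=110) → cum 200
  km 28 (V, w=80) → cum 280
  km 39 (S, w=40) → cum 320  ≥ 300 → median here
  km 57 (U, w=30) → cum 350
  km 67 (Q, w=200) → cum 550
  km 81 (T, w=50) → cum 600
Optimal location: km 39.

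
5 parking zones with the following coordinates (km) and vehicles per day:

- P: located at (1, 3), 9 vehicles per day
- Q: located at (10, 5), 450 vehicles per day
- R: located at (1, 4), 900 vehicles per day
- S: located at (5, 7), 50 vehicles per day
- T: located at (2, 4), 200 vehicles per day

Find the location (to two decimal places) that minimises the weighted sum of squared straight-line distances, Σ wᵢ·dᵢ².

The minimiser of Σwᵢ‖p−pᵢ‖² is the weighted centroid p* = (Σwᵢpᵢ)/(Σwᵢ).
Σwᵢ = 1609.
Σwᵢxᵢ = 9·1 + 450·10 + 900·1 + 50·5 + 200·2 = 6059.
Σwᵢyᵢ = 9·3 + 450·5 + 900·4 + 50·7 + 200·4 = 7027.
x* = 6059/1609 = 3.77, y* = 7027/1609 = 4.37.

(3.77, 4.37)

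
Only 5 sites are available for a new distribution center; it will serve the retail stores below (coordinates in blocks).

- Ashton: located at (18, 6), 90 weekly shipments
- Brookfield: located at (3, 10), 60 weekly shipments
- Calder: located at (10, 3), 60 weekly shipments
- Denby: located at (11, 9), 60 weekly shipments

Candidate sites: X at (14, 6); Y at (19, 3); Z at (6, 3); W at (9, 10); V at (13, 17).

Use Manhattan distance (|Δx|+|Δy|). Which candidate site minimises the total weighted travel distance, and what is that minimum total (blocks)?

Total weighted distance at each candidate:
  X (14, 6): total = 2040
  Y (19, 3): total = 3120
  Z (6, 3): total = 2850
  W (9, 10): total = 2190
  V (13, 17): total = 4080
Minimum is at X with total 2040 blocks.

X, total 2040 blocks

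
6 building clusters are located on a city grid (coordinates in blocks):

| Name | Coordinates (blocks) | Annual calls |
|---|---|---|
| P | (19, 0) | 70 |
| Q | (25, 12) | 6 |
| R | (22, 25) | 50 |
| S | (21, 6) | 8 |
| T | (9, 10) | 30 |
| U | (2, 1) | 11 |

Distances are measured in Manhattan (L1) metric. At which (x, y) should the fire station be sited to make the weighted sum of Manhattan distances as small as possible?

(19, 6)

Manhattan distance separates: Σwᵢ(|x−xᵢ|+|y−yᵢ|) = Σwᵢ|x−xᵢ| + Σwᵢ|y−yᵢ|, so x and y are optimised independently as 1-D weighted medians.
Total weight W = 175; half = 87.5.
x-coordinate, sorted with cumulative weight:
  x=2 (U, w=11) cum 11
  x=9 (T, w=30) cum 41
  x=19 (P, w=70) cum 111  ← median
  x=21 (S, w=8) cum 119
  x=22 (R, w=50) cum 169
  x=25 (Q, w=6) cum 175
⇒ x* = 19
y-coordinate, sorted with cumulative weight:
  y=0 (P, w=70) cum 70
  y=1 (U, w=11) cum 81
  y=6 (S, w=8) cum 89  ← median
  y=10 (T, w=30) cum 119
  y=12 (Q, w=6) cum 125
  y=25 (R, w=50) cum 175
⇒ y* = 6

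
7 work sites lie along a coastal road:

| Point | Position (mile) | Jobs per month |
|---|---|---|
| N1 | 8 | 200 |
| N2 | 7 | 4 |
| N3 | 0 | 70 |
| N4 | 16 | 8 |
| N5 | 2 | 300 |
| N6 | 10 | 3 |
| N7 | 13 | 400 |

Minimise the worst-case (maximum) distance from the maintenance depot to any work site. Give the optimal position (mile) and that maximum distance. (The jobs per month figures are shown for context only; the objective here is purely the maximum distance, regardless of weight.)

location 8, max distance 8

The 1-center on a line is the midpoint of the two extreme points: leftmost at 0, rightmost at 16.
Optimal location = (0 + 16)/2 = 8; maximum distance = (16 − 0)/2 = 8.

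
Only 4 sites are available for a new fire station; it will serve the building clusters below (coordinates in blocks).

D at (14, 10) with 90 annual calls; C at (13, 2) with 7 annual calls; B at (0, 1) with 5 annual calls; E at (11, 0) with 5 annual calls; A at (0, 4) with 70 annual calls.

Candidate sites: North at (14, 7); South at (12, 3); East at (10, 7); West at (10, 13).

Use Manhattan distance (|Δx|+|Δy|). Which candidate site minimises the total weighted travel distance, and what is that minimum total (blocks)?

North, total 1652 blocks

Total weighted distance at each candidate:
  North (14, 7): total = 1652
  South (12, 3): total = 1824
  East (10, 7): total = 1716
  West (10, 13): total = 2238
Minimum is at North with total 1652 blocks.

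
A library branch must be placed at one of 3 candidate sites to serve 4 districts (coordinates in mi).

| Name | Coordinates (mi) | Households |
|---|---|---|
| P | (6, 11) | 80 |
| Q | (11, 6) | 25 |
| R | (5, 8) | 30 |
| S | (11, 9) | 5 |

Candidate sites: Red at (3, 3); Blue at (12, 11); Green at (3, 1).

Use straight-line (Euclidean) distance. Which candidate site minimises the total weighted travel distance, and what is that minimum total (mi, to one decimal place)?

Blue, total 847.1 mi

Total weighted distance at each candidate:
  Red (3, 3): total = 1108.7
  Blue (12, 11): total = 847.1
  Green (3, 1): total = 1346.0
Minimum is at Blue with total 847.1 mi.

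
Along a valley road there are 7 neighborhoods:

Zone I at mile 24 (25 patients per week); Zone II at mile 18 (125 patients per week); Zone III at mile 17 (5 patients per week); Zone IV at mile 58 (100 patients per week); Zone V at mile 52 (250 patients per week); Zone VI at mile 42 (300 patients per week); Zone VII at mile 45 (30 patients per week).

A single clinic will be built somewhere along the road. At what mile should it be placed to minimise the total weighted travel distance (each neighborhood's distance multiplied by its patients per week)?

x = 42

For a sum of weighted absolute distances on a line, the optimum is the weighted median (not the mean). Total weight W = 835; half-weight = 417.5.
Sort by position and accumulate weight:
  mile 17 (Zone III, w=5) → cum 5
  mile 18 (Zone II, w=125) → cum 130
  mile 24 (Zone I, w=25) → cum 155
  mile 42 (Zone VI, w=300) → cum 455  ≥ 417.5 → median here
  mile 45 (Zone VII, w=30) → cum 485
  mile 52 (Zone V, w=250) → cum 735
  mile 58 (Zone IV, w=100) → cum 835
Optimal location: mile 42.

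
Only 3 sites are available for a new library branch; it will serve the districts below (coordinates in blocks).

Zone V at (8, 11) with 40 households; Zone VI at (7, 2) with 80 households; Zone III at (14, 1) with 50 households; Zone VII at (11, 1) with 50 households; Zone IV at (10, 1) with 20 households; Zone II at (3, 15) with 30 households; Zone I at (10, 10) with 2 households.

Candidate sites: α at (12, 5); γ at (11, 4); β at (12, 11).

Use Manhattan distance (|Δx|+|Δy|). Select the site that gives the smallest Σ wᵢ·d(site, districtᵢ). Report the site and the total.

γ, total 1994 blocks

Total weighted distance at each candidate:
  α (12, 5): total = 2294
  γ (11, 4): total = 1994
  β (12, 11): total = 3066
Minimum is at γ with total 1994 blocks.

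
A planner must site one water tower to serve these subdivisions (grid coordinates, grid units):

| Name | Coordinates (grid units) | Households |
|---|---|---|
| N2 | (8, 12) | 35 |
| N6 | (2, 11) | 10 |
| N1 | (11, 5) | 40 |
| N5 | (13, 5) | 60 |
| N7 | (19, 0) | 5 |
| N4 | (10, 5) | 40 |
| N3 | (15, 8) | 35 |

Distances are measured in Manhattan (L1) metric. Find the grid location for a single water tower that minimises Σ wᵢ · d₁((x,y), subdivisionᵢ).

(11, 5)

Manhattan distance separates: Σwᵢ(|x−xᵢ|+|y−yᵢ|) = Σwᵢ|x−xᵢ| + Σwᵢ|y−yᵢ|, so x and y are optimised independently as 1-D weighted medians.
Total weight W = 225; half = 112.5.
x-coordinate, sorted with cumulative weight:
  x=2 (N6, w=10) cum 10
  x=8 (N2, w=35) cum 45
  x=10 (N4, w=40) cum 85
  x=11 (N1, w=40) cum 125  ← median
  x=13 (N5, w=60) cum 185
  x=15 (N3, w=35) cum 220
  x=19 (N7, w=5) cum 225
⇒ x* = 11
y-coordinate, sorted with cumulative weight:
  y=0 (N7, w=5) cum 5
  y=5 (N1, w=40) cum 45
  y=5 (N5, w=60) cum 105
  y=5 (N4, w=40) cum 145  ← median
  y=8 (N3, w=35) cum 180
  y=11 (N6, w=10) cum 190
  y=12 (N2, w=35) cum 225
⇒ y* = 5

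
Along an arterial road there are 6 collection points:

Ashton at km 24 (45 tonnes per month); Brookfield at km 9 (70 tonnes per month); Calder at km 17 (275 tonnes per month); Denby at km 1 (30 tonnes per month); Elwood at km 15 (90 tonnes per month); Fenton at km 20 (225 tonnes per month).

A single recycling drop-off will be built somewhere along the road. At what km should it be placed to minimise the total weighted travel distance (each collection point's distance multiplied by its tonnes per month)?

x = 17

For a sum of weighted absolute distances on a line, the optimum is the weighted median (not the mean). Total weight W = 735; half-weight = 367.5.
Sort by position and accumulate weight:
  km 1 (Denby, w=30) → cum 30
  km 9 (Brookfield, w=70) → cum 100
  km 15 (Elwood, w=90) → cum 190
  km 17 (Calder, w=275) → cum 465  ≥ 367.5 → median here
  km 20 (Fenton, w=225) → cum 690
  km 24 (Ashton, w=45) → cum 735
Optimal location: km 17.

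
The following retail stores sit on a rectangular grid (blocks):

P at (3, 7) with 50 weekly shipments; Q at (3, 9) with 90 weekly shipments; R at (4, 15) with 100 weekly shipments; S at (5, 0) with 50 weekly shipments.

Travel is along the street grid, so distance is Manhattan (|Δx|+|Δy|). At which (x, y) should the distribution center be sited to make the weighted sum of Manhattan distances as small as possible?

Manhattan distance separates: Σwᵢ(|x−xᵢ|+|y−yᵢ|) = Σwᵢ|x−xᵢ| + Σwᵢ|y−yᵢ|, so x and y are optimised independently as 1-D weighted medians.
Total weight W = 290; half = 145.
x-coordinate, sorted with cumulative weight:
  x=3 (P, w=50) cum 50
  x=3 (Q, w=90) cum 140
  x=4 (R, w=100) cum 240  ← median
  x=5 (S, w=50) cum 290
⇒ x* = 4
y-coordinate, sorted with cumulative weight:
  y=0 (S, w=50) cum 50
  y=7 (P, w=50) cum 100
  y=9 (Q, w=90) cum 190  ← median
  y=15 (R, w=100) cum 290
⇒ y* = 9

(4, 9)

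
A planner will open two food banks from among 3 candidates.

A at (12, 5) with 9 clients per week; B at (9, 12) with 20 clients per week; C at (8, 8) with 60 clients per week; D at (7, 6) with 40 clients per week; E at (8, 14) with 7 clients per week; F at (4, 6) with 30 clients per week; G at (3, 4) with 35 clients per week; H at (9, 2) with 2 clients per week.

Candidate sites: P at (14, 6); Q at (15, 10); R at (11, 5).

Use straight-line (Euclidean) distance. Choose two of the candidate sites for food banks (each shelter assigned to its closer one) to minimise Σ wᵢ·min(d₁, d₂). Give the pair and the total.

Evaluate every pair (each demand assigned to the nearer of the two):
  {Q, R}: total = 1112.9
  {P, R}: total = 1142.0
  {P, Q}: total = 1566.6
Best pair: {Q, R} with total 1112.9.

{Q, R}, total 1112.9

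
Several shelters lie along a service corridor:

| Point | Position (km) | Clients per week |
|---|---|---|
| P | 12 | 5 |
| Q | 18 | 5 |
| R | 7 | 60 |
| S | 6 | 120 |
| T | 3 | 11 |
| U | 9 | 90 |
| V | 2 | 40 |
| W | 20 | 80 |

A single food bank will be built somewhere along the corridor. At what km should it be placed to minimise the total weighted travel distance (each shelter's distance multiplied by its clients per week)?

For a sum of weighted absolute distances on a line, the optimum is the weighted median (not the mean). Total weight W = 411; half-weight = 205.5.
Sort by position and accumulate weight:
  km 2 (V, w=40) → cum 40
  km 3 (T, w=11) → cum 51
  km 6 (S, w=120) → cum 171
  km 7 (R, w=60) → cum 231  ≥ 205.5 → median here
  km 9 (U, w=90) → cum 321
  km 12 (P, w=5) → cum 326
  km 18 (Q, w=5) → cum 331
  km 20 (W, w=80) → cum 411
Optimal location: km 7.

x = 7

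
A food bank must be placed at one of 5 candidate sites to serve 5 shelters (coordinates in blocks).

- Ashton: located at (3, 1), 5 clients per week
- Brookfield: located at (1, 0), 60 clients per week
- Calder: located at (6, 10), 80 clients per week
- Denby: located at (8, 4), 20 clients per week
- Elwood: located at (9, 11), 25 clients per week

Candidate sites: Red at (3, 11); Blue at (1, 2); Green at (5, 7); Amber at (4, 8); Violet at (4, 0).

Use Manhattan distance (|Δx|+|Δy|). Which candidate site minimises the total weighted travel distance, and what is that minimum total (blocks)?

Total weighted distance at each candidate:
  Red (3, 11): total = 1540
  Blue (1, 2): total = 1780
  Green (5, 7): total = 1340
  Amber (4, 8): total = 1380
  Violet (4, 0): total = 1710
Minimum is at Green with total 1340 blocks.

Green, total 1340 blocks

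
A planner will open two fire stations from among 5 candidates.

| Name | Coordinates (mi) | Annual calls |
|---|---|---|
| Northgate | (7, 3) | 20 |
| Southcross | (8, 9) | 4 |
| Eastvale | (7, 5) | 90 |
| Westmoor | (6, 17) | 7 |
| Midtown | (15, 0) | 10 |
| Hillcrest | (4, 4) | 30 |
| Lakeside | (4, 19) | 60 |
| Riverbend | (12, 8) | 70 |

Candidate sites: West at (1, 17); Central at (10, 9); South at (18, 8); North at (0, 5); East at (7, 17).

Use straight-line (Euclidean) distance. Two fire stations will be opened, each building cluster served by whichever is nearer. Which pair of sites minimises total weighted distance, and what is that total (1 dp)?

{Central, East}, total 1309.3

Evaluate every pair (each demand assigned to the nearer of the two):
  {Central, East}: total = 1309.3
  {West, Central}: total = 1337.3
  {Central, North}: total = 1737.7
  {Central, South}: total = 1830.8
  {North, East}: total = 2033.7
  {West, North}: total = 2210.4
  {South, North}: total = 2408.0
  {South, East}: total = 2429.1
  {West, South}: total = 2465.0
  {West, East}: total = 2924.4
Best pair: {Central, East} with total 1309.3.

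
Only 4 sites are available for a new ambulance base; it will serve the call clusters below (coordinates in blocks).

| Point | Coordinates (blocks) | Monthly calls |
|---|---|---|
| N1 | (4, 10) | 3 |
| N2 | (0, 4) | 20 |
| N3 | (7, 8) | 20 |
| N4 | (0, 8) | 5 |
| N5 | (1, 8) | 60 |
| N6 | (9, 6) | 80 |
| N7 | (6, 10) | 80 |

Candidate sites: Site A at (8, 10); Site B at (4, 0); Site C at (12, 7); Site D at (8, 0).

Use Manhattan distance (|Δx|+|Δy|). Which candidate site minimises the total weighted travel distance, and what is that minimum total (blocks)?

Site A, total 1502 blocks

Total weighted distance at each candidate:
  Site A (8, 10): total = 1502
  Site B (4, 0): total = 2970
  Site C (12, 7): total = 2278
  Site D (8, 0): total = 2962
Minimum is at Site A with total 1502 blocks.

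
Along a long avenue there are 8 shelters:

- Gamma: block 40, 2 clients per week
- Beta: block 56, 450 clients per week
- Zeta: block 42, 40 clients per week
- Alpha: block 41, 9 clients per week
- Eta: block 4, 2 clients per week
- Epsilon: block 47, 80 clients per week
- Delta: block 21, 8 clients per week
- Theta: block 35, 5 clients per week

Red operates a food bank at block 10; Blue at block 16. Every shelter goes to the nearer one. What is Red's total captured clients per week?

2

The indifferent point is the midpoint (10+16)/2 = 13; shelters left of it (closer to Red at 10) go to Red, those right go to Blue.
  Eta at 4 (w=2) → Red
  Delta at 21 (w=8) → Blue
  Theta at 35 (w=5) → Blue
  Gamma at 40 (w=2) → Blue
  Alpha at 41 (w=9) → Blue
  Zeta at 42 (w=40) → Blue
  Epsilon at 47 (w=80) → Blue
  Beta at 56 (w=450) → Blue
Red captures 2; Blue captures 594.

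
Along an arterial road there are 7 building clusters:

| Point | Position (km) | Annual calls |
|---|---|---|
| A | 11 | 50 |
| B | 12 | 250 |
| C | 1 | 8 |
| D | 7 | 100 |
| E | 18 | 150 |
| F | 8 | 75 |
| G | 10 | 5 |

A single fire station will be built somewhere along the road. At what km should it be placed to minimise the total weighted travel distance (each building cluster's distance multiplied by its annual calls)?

For a sum of weighted absolute distances on a line, the optimum is the weighted median (not the mean). Total weight W = 638; half-weight = 319.
Sort by position and accumulate weight:
  km 1 (C, w=8) → cum 8
  km 7 (D, w=100) → cum 108
  km 8 (F, w=75) → cum 183
  km 10 (G, w=5) → cum 188
  km 11 (A, w=50) → cum 238
  km 12 (B, w=250) → cum 488  ≥ 319 → median here
  km 18 (E, w=150) → cum 638
Optimal location: km 12.

x = 12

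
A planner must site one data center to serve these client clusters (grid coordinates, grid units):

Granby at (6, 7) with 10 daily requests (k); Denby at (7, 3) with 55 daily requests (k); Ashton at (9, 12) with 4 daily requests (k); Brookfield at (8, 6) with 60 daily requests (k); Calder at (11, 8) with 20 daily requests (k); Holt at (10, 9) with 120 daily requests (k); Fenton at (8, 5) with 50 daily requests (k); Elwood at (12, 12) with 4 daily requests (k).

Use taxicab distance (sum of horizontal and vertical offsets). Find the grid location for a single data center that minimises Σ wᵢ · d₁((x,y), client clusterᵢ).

Manhattan distance separates: Σwᵢ(|x−xᵢ|+|y−yᵢ|) = Σwᵢ|x−xᵢ| + Σwᵢ|y−yᵢ|, so x and y are optimised independently as 1-D weighted medians.
Total weight W = 323; half = 161.5.
x-coordinate, sorted with cumulative weight:
  x=6 (Granby, w=10) cum 10
  x=7 (Denby, w=55) cum 65
  x=8 (Brookfield, w=60) cum 125
  x=8 (Fenton, w=50) cum 175  ← median
  x=9 (Ashton, w=4) cum 179
  x=10 (Holt, w=120) cum 299
  x=11 (Calder, w=20) cum 319
  x=12 (Elwood, w=4) cum 323
⇒ x* = 8
y-coordinate, sorted with cumulative weight:
  y=3 (Denby, w=55) cum 55
  y=5 (Fenton, w=50) cum 105
  y=6 (Brookfield, w=60) cum 165  ← median
  y=7 (Granby, w=10) cum 175
  y=8 (Calder, w=20) cum 195
  y=9 (Holt, w=120) cum 315
  y=12 (Ashton, w=4) cum 319
  y=12 (Elwood, w=4) cum 323
⇒ y* = 6

(8, 6)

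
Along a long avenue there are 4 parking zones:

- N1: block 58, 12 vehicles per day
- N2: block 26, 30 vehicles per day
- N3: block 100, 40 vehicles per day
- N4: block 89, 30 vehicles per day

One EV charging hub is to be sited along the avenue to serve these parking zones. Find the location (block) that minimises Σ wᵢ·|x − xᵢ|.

For a sum of weighted absolute distances on a line, the optimum is the weighted median (not the mean). Total weight W = 112; half-weight = 56.
Sort by position and accumulate weight:
  block 26 (N2, w=30) → cum 30
  block 58 (N1, w=12) → cum 42
  block 89 (N4, w=30) → cum 72  ≥ 56 → median here
  block 100 (N3, w=40) → cum 112
Optimal location: block 89.

x = 89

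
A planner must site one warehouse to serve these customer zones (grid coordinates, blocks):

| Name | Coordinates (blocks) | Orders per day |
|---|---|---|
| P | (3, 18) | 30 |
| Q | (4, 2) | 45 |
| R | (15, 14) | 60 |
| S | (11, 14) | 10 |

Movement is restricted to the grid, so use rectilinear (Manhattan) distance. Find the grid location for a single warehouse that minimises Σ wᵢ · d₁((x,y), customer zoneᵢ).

(4, 14)

Manhattan distance separates: Σwᵢ(|x−xᵢ|+|y−yᵢ|) = Σwᵢ|x−xᵢ| + Σwᵢ|y−yᵢ|, so x and y are optimised independently as 1-D weighted medians.
Total weight W = 145; half = 72.5.
x-coordinate, sorted with cumulative weight:
  x=3 (P, w=30) cum 30
  x=4 (Q, w=45) cum 75  ← median
  x=11 (S, w=10) cum 85
  x=15 (R, w=60) cum 145
⇒ x* = 4
y-coordinate, sorted with cumulative weight:
  y=2 (Q, w=45) cum 45
  y=14 (R, w=60) cum 105  ← median
  y=14 (S, w=10) cum 115
  y=18 (P, w=30) cum 145
⇒ y* = 14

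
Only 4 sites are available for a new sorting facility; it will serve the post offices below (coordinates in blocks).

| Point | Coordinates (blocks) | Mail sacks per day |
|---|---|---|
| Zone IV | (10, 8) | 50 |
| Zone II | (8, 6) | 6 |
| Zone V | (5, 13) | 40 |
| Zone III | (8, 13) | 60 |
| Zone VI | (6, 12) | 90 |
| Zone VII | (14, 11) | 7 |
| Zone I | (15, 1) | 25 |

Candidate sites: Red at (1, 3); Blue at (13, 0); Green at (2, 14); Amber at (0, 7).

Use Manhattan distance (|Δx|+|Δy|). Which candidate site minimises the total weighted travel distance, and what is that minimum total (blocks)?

Green, total 2659 blocks

Total weighted distance at each candidate:
  Red (1, 3): total = 4147
  Blue (13, 0): total = 4405
  Green (2, 14): total = 2659
  Amber (0, 7): total = 3525
Minimum is at Green with total 2659 blocks.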